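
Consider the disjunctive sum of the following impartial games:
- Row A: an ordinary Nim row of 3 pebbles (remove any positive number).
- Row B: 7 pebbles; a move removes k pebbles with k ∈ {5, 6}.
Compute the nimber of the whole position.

2

Row A is a plain Nim row of size 3, so its Grundy value is 3.
For row B, compute g(0), g(1), … with moves {5, 6}:
g(0) = mex{} = 0
g(1) = mex{} = 0
g(2) = mex{} = 0
g(3) = mex{} = 0
g(4) = mex{} = 0
g(5) = mex{0} = 1
g(6) = mex{0} = 1
g(7) = mex{0} = 1
So g(7) = 1.
The value of a disjunctive sum is the nim-sum of the parts.
Combined value = 3 ⊕ 1 = 2.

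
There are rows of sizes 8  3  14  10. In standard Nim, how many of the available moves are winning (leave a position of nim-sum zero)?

3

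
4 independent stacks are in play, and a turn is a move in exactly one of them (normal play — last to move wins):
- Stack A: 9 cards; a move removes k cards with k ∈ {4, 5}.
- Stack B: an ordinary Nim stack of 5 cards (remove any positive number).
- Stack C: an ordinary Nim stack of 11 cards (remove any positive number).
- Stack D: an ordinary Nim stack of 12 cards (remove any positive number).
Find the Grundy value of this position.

2

For stack A, compute g(0), g(1), … with moves {4, 5}:
g(0) = mex{} = 0
g(1) = mex{} = 0
g(2) = mex{} = 0
g(3) = mex{} = 0
g(4) = mex{0} = 1
g(5) = mex{0} = 1
g(6) = mex{0} = 1
g(7) = mex{0} = 1
g(8) = mex{0,1} = 2
g(9) = mex{1} = 0
So g(9) = 0.
Stack B is a plain Nim stack of size 5, so its Grundy value is 5.
Stack C is a plain Nim stack of size 11, so its Grundy value is 11.
Stack D is a plain Nim stack of size 12, so its Grundy value is 12.
By the Sprague-Grundy theorem, the Grundy value of a sum of independent games is the XOR of the component values.
Combined value = 0 XOR 5 XOR 11 XOR 12 = 2.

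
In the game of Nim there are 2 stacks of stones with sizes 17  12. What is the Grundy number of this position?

Bitwise XOR of the heap sizes:
  10001  (17)
  01100  (12)
  -----
  11101  (29)

29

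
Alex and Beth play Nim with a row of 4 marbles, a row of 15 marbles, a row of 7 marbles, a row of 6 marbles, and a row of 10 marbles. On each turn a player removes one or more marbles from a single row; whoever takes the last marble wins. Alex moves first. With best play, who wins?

Nim-sum: 4 ⊕ 15 ⊕ 7 ⊕ 6 ⊕ 10 = 0.
The nim-sum is 0, so this is a P-position: the player to move is in a losing position under optimal play; Alex is about to move from it and so loses — Beth wins.

Beth wins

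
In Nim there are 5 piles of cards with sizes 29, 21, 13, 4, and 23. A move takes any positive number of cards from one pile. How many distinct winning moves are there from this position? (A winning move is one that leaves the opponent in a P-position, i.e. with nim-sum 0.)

Compute the nim-sum pairwise:
29 ^ 21 = 8
8 ^ 13 = 5
5 ^ 4 = 1
1 ^ 23 = 22
The overall nim-sum is X = 22. A pile of size p has a winning move iff p XOR X < p (reduce it to p XOR X).
  29: 29 XOR 22 = 11 < 29 — winning move (to 11).
  21: 21 XOR 22 = 3 < 21 — winning move (to 3).
  13: 13 XOR 22 = 27 ≥ 13 — no move.
  4: 4 XOR 22 = 18 ≥ 4 — no move.
  23: 23 XOR 22 = 1 < 23 — winning move (to 1).
That gives 3 winning moves.

3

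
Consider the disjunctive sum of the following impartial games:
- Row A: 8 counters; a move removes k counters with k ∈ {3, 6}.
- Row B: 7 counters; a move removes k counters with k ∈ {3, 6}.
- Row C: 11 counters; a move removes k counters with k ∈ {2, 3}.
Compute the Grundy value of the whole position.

0

Build the Grundy sequence for row A with g(k) = mex{g(k−s) : s ∈ {3, 6}, s ≤ k}:
g(0) = mex{} = 0
g(1) = mex{} = 0
g(2) = mex{} = 0
g(3) = mex{0} = 1
g(4) = mex{0} = 1
g(5) = mex{0} = 1
g(6) = mex{0,1} = 2
g(7) = mex{0,1} = 2
g(8) = mex{0,1} = 2
So g(8) = 2.
Grundy values for row B (subtraction set {3, 6}):
g(0) = mex{} = 0
g(1) = mex{} = 0
g(2) = mex{} = 0
g(3) = mex{0} = 1
g(4) = mex{0} = 1
g(5) = mex{0} = 1
g(6) = mex{0,1} = 2
g(7) = mex{0,1} = 2
So g(7) = 2.
Grundy values for row C (subtraction set {2, 3}):
g(0) = mex{} = 0
g(1) = mex{} = 0
g(2) = mex{0} = 1
g(3) = mex{0} = 1
g(4) = mex{0,1} = 2
g(5) = mex{1} = 0
g(6) = mex{1,2} = 0
g(7) = mex{0,2} = 1
g(8) = mex{0} = 1
g(9) = mex{0,1} = 2
g(10) = mex{1} = 0
g(11) = mex{1,2} = 0
So g(11) = 0.
The value of a disjunctive sum is the nim-sum of the parts.
Combined value = 2 XOR 2 XOR 0 = 0.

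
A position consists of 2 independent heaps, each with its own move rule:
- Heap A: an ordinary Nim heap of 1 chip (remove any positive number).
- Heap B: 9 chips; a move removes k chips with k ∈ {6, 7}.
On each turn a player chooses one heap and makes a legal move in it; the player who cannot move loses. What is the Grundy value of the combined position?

Heap A is a plain Nim heap of size 1, so its Grundy value is 1.
Grundy values for heap B (subtraction set {6, 7}):
g(0) = mex{} = 0
g(1) = mex{} = 0
g(2) = mex{} = 0
g(3) = mex{} = 0
g(4) = mex{} = 0
g(5) = mex{} = 0
g(6) = mex{0} = 1
g(7) = mex{0} = 1
g(8) = mex{0} = 1
g(9) = mex{0} = 1
So g(9) = 1.
The value of a disjunctive sum is the nim-sum of the parts.
Combined value = 1 ⊕ 1 = 0.

0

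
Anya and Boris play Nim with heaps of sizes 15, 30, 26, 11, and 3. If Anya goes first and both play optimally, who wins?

Anya wins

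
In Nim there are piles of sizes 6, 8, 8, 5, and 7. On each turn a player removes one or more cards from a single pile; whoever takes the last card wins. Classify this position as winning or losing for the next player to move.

Winning position

Compute the nim-sum pairwise:
6 ^ 8 = 14
14 ^ 8 = 6
6 ^ 5 = 3
3 ^ 7 = 4
The nim-sum is 4 ≠ 0, so this is an N-position: the player to move can win.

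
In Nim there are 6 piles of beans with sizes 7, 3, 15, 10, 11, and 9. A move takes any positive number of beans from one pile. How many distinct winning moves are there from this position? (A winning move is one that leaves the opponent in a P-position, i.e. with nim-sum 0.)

Compute the nim-sum pairwise:
7 XOR 3 = 4
4 XOR 15 = 11
11 XOR 10 = 1
1 XOR 11 = 10
10 XOR 9 = 3
The overall nim-sum is X = 3. A pile of size p has a winning move iff p XOR X < p (reduce it to p XOR X).
  7: 7 XOR 3 = 4 < 7 — winning move (to 4).
  3: 3 XOR 3 = 0 < 3 — winning move (to 0).
  15: 15 XOR 3 = 12 < 15 — winning move (to 12).
  10: 10 XOR 3 = 9 < 10 — winning move (to 9).
  11: 11 XOR 3 = 8 < 11 — winning move (to 8).
  9: 9 XOR 3 = 10 ≥ 9 — no move.
That gives 5 winning moves.

5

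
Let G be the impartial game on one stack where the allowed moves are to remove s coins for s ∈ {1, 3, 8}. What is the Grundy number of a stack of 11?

0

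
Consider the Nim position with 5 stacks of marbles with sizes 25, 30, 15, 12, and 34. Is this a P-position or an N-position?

N-position

Compute the nim-sum pairwise:
25 XOR 30 = 7
7 XOR 15 = 8
8 XOR 12 = 4
4 XOR 34 = 38
The nim-sum is 38 ≠ 0, so this is an N-position: the player to move can win.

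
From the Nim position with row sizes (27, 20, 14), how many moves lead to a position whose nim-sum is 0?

Nim-sum: 27 ⊕ 20 ⊕ 14 = 1.
The overall nim-sum is X = 1. A row of size p has a winning move iff p XOR X < p (reduce it to p XOR X).
  27: 27 XOR 1 = 26 < 27 — winning move (to 26).
  20: 20 XOR 1 = 21 ≥ 20 — no move.
  14: 14 XOR 1 = 15 ≥ 14 — no move.
That gives 1 winning move.

1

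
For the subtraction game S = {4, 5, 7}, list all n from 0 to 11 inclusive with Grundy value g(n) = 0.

0, 1, 2, 3, 11

Grundy values for subtraction set {4, 5, 7}:
g(0) = mex{} = 0
g(1) = mex{} = 0
g(2) = mex{} = 0
g(3) = mex{} = 0
g(4) = mex{0} = 1
g(5) = mex{0} = 1
g(6) = mex{0} = 1
g(7) = mex{0} = 1
g(8) = mex{0,1} = 2
g(9) = mex{0,1} = 2
g(10) = mex{0,1} = 2
g(11) = mex{1} = 0
The P-positions (g = 0) in 0..11 are 0, 1, 2, 3, 11.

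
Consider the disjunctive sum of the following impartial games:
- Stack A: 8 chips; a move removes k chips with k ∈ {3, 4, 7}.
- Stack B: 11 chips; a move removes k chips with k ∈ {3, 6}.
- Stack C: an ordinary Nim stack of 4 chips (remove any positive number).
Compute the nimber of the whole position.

Grundy values for stack A (subtraction set {3, 4, 7}):
g(0) = mex{} = 0
g(1) = mex{} = 0
g(2) = mex{} = 0
g(3) = mex{0} = 1
g(4) = mex{0} = 1
g(5) = mex{0} = 1
g(6) = mex{0,1} = 2
g(7) = mex{0,1} = 2
g(8) = mex{0,1} = 2
So g(8) = 2.
Grundy values for stack B (subtraction set {3, 6}):
k:     0  1  2  3  4  5  6  7  8  9 10 11
g(k):  0  0  0  1  1  1  2  2  2  0  0  0
So g(11) = 0.
Stack C is a plain Nim stack of size 4, so its Grundy value is 4.
By the Sprague-Grundy theorem, the Grundy value of a sum of independent games is the XOR of the component values.
Combined value = 2 ⊕ 0 ⊕ 4 = 6.

6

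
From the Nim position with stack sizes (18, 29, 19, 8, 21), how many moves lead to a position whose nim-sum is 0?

Nim-sum: 18 XOR 29 XOR 19 XOR 8 XOR 21 = 1.
The overall nim-sum is X = 1. A stack of size p has a winning move iff p XOR X < p (reduce it to p XOR X).
  18: 18 XOR 1 = 19 ≥ 18 — no move.
  29: 29 XOR 1 = 28 < 29 — winning move (to 28).
  19: 19 XOR 1 = 18 < 19 — winning move (to 18).
  8: 8 XOR 1 = 9 ≥ 8 — no move.
  21: 21 XOR 1 = 20 < 21 — winning move (to 20).
That gives 3 winning moves.

3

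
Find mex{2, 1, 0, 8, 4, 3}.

The values 0, 1, 2, 3, 4 are all present; 5 is the first non-negative integer missing from the set.

5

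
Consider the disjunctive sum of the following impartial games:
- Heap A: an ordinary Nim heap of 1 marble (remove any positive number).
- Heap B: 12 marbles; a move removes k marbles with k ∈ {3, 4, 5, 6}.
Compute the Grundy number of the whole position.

0

Heap A is a plain Nim heap of size 1, so its Grundy value is 1.
For heap B, compute g(0), g(1), … with moves {3, 4, 5, 6}:
k:     0  1  2  3  4  5  6  7  8  9 10 11 12
g(k):  0  0  0  1  1  1  2  2  2  0  0  0  1
So g(12) = 1.
By the Sprague-Grundy theorem, the Grundy value of a sum of independent games is the XOR of the component values.
Combined value = 1 XOR 1 = 0.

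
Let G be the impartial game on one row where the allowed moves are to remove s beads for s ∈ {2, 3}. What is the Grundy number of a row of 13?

1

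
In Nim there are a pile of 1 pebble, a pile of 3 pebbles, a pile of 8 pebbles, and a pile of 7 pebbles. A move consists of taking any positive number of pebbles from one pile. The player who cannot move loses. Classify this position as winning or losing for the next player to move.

Compute the nim-sum pairwise:
1 XOR 3 = 2
2 XOR 8 = 10
10 XOR 7 = 13
The nim-sum is 13 ≠ 0, so this is an N-position: the player to move can win.

Winning position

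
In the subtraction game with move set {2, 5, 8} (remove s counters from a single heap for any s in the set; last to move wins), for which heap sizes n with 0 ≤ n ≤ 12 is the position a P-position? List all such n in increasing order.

0, 1, 4, 7, 10, 11

Build the Grundy sequence with g(k) = mex{g(k−s) : s ∈ {2, 5, 8}, s ≤ k}:
k:     0  1  2  3  4  5  6  7  8  9 10 11 12
g(k):  0  0  1  1  0  2  1  0  2  1  0  0  1
The P-positions (g = 0) in 0..12 are 0, 1, 4, 7, 10, 11.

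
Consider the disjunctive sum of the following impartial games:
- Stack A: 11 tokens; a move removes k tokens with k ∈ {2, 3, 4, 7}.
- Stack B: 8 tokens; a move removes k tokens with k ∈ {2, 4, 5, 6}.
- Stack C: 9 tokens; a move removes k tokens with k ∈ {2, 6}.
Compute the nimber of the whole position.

0

Grundy values for stack A (subtraction set {2, 3, 4, 7}):
k:     0  1  2  3  4  5  6  7  8  9 10 11
g(k):  0  0  1  1  2  2  0  3  1  4  2  0
So g(11) = 0.
Grundy values for stack B (subtraction set {2, 4, 5, 6}):
k:     0  1  2  3  4  5  6  7  8
g(k):  0  0  1  1  2  2  3  3  0
So g(8) = 0.
For stack C, compute g(0), g(1), … with moves {2, 6}:
g(0) = mex{} = 0
g(1) = mex{} = 0
g(2) = mex{0} = 1
g(3) = mex{0} = 1
g(4) = mex{1} = 0
g(5) = mex{1} = 0
g(6) = mex{0} = 1
g(7) = mex{0} = 1
g(8) = mex{1} = 0
g(9) = mex{1} = 0
So g(9) = 0.
The value of a disjunctive sum is the nim-sum of the parts.
Combined value = 0 XOR 0 XOR 0 = 0.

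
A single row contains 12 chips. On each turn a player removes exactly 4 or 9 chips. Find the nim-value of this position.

Compute g(0), g(1), … for moves {4, 9}:
k:     0  1  2  3  4  5  6  7  8  9 10 11 12
g(k):  0  0  0  0  1  1  1  1  0  2  2  2  1
So g(12) = 1.

1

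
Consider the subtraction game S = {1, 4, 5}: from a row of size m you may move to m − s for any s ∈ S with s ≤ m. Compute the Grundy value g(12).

Build the Grundy sequence with g(k) = mex{g(k−s) : s ∈ {1, 4, 5}, s ≤ k}:
k:     0  1  2  3  4  5  6  7  8  9 10 11 12
g(k):  0  1  0  1  2  3  2  3  0  1  0  1  2
So g(12) = 2.

2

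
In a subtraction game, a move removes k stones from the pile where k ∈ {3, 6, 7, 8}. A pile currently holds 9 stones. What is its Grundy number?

Build the Grundy sequence with g(k) = mex{g(k−s) : s ∈ {3, 6, 7, 8}, s ≤ k}:
k:     0  1  2  3  4  5  6  7  8  9
g(k):  0  0  0  1  1  1  2  2  2  3
So g(9) = 3.

3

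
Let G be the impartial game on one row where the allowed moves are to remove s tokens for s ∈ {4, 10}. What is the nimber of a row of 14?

0

Grundy values for subtraction set {4, 10}:
g(0) = mex{} = 0
g(1) = mex{} = 0
g(2) = mex{} = 0
g(3) = mex{} = 0
g(4) = mex{0} = 1
g(5) = mex{0} = 1
g(6) = mex{0} = 1
g(7) = mex{0} = 1
g(8) = mex{1} = 0
g(9) = mex{1} = 0
g(10) = mex{0,1} = 2
g(11) = mex{0,1} = 2
g(12) = mex{0} = 1
g(13) = mex{0} = 1
g(14) = mex{1,2} = 0
So g(14) = 0.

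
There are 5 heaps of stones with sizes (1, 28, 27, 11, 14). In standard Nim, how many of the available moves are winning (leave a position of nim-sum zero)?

Compute the nim-sum pairwise:
1 XOR 28 = 29
29 XOR 27 = 6
6 XOR 11 = 13
13 XOR 14 = 3
The overall nim-sum is X = 3. A heap of size p has a winning move iff p XOR X < p (reduce it to p XOR X).
  1: 1 XOR 3 = 2 ≥ 1 — no move.
  28: 28 XOR 3 = 31 ≥ 28 — no move.
  27: 27 XOR 3 = 24 < 27 — winning move (to 24).
  11: 11 XOR 3 = 8 < 11 — winning move (to 8).
  14: 14 XOR 3 = 13 < 14 — winning move (to 13).
That gives 3 winning moves.

3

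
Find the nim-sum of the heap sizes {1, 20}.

Bitwise XOR of the heap sizes:
  00001  (1)
  10100  (20)
  -----
  10101  (21)

21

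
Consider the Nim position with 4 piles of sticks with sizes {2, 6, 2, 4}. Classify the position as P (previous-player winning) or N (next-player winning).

N-position

Bitwise XOR of the heap sizes:
  010  (2)
  110  (6)
  010  (2)
  100  (4)
  ---
  010  (2)
The nim-sum is 2 ≠ 0, so this is an N-position: the player to move can win.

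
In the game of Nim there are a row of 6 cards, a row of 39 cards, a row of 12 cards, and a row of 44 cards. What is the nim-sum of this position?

1

Nim-sum: 6 ^ 39 ^ 12 ^ 44 = 1.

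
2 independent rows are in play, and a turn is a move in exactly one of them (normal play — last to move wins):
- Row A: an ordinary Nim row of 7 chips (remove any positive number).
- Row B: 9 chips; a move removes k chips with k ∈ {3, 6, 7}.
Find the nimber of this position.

4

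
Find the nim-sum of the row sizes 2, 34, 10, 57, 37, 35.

In binary:
  000010  (2)
  100010  (34)
  001010  (10)
  111001  (57)
  100101  (37)
  100011  (35)
  ------
  010101  (21)

21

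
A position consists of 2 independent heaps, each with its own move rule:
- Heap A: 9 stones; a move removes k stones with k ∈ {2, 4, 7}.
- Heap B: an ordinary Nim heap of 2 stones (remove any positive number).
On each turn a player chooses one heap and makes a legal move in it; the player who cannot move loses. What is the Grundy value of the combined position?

Build the Grundy sequence for heap A with g(k) = mex{g(k−s) : s ∈ {2, 4, 7}, s ≤ k}:
g(0) = mex{} = 0
g(1) = mex{} = 0
g(2) = mex{0} = 1
g(3) = mex{0} = 1
g(4) = mex{0,1} = 2
g(5) = mex{0,1} = 2
g(6) = mex{1,2} = 0
g(7) = mex{0,1,2} = 3
g(8) = mex{0,2} = 1
g(9) = mex{1,2,3} = 0
So g(9) = 0.
Heap B is a plain Nim heap of size 2, so its Grundy value is 2.
By the Sprague-Grundy theorem, the Grundy value of a sum of independent games is the XOR of the component values.
Combined value = 0 ⊕ 2 = 2.

2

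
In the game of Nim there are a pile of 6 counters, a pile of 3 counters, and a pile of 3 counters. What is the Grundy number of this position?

Nim-sum: 6 ^ 3 ^ 3 = 6.

6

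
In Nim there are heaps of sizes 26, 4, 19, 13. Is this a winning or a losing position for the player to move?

Losing position

Bitwise XOR of the heap sizes:
  11010  (26)
  00100  (4)
  10011  (19)
  01101  (13)
  -----
  00000  (0)
The nim-sum is 0, so this is a P-position: the player to move is in a losing position under optimal play.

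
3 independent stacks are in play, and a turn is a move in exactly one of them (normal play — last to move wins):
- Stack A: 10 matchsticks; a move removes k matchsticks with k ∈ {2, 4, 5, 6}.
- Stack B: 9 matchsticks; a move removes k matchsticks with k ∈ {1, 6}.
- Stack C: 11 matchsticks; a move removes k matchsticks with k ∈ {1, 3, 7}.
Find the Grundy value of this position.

0

Build the Grundy sequence for stack A with g(k) = mex{g(k−s) : s ∈ {2, 4, 5, 6}, s ≤ k}:
g(0) = mex{} = 0
g(1) = mex{} = 0
g(2) = mex{0} = 1
g(3) = mex{0} = 1
g(4) = mex{0,1} = 2
g(5) = mex{0,1} = 2
g(6) = mex{0,1,2} = 3
g(7) = mex{0,1,2} = 3
g(8) = mex{1,2,3} = 0
g(9) = mex{1,2,3} = 0
g(10) = mex{0,2,3} = 1
So g(10) = 1.
For stack B, compute g(0), g(1), … with moves {1, 6}:
k:     0  1  2  3  4  5  6  7  8  9
g(k):  0  1  0  1  0  1  2  0  1  0
So g(9) = 0.
Grundy values for stack C (subtraction set {1, 3, 7}):
g(0) = mex{} = 0
g(1) = mex{0} = 1
g(2) = mex{1} = 0
g(3) = mex{0} = 1
g(4) = mex{1} = 0
g(5) = mex{0} = 1
g(6) = mex{1} = 0
g(7) = mex{0} = 1
g(8) = mex{1} = 0
g(9) = mex{0} = 1
g(10) = mex{1} = 0
g(11) = mex{0} = 1
So g(11) = 1.
By the Sprague-Grundy theorem, the Grundy value of a sum of independent games is the XOR of the component values.
Combined value = 1 XOR 0 XOR 1 = 0.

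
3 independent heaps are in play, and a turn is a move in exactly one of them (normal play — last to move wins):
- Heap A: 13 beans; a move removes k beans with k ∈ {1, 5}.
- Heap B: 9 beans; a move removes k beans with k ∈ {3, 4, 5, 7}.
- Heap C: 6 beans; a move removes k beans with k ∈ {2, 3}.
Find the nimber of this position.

Build the Grundy sequence for heap A with g(k) = mex{g(k−s) : s ∈ {1, 5}, s ≤ k}:
k:     0  1  2  3  4  5  6  7  8  9 10 11 12 13
g(k):  0  1  0  1  0  1  0  1  0  1  0  1  0  1
So g(13) = 1.
Build the Grundy sequence for heap B with g(k) = mex{g(k−s) : s ∈ {3, 4, 5, 7}, s ≤ k}:
k:     0  1  2  3  4  5  6  7  8  9
g(k):  0  0  0  1  1  1  2  2  2  3
So g(9) = 3.
Grundy values for heap C (subtraction set {2, 3}):
k:     0  1  2  3  4  5  6
g(k):  0  0  1  1  2  0  0
So g(6) = 0.
By the Sprague-Grundy theorem, the Grundy value of a sum of independent games is the XOR of the component values.
Combined value = 1 ⊕ 3 ⊕ 0 = 2.

2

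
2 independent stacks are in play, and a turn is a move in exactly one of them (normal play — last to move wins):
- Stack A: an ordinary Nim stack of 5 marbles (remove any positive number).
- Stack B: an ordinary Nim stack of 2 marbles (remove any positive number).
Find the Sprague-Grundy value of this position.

7

Stack A is a plain Nim stack of size 5, so its Grundy value is 5.
Stack B is a plain Nim stack of size 2, so its Grundy value is 2.
The value of a disjunctive sum is the nim-sum of the parts.
Combined value = 5 XOR 2 = 7.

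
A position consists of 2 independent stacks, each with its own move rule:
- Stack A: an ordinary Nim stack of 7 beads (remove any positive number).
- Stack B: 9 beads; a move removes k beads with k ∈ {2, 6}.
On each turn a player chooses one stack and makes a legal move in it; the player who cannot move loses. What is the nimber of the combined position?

Stack A is a plain Nim stack of size 7, so its Grundy value is 7.
Grundy values for stack B (subtraction set {2, 6}):
k:     0  1  2  3  4  5  6  7  8  9
g(k):  0  0  1  1  0  0  1  1  0  0
So g(9) = 0.
The value of a disjunctive sum is the nim-sum of the parts.
Combined value = 7 ⊕ 0 = 7.

7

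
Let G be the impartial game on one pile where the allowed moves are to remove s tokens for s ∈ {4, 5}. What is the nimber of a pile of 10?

0

Build the Grundy sequence with g(k) = mex{g(k−s) : s ∈ {4, 5}, s ≤ k}:
k:     0  1  2  3  4  5  6  7  8  9 10
g(k):  0  0  0  0  1  1  1  1  2  0  0
So g(10) = 0.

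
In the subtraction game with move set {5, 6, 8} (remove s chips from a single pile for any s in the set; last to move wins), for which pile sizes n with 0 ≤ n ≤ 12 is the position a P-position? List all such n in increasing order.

Grundy values for subtraction set {5, 6, 8}:
k:     0  1  2  3  4  5  6  7  8  9 10 11 12
g(k):  0  0  0  0  0  1  1  1  1  1  2  2  2
The P-positions (g = 0) in 0..12 are 0, 1, 2, 3, 4.

0, 1, 2, 3, 4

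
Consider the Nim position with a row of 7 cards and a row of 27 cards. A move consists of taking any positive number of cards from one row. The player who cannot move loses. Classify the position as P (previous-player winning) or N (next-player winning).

N-position

In binary:
  00111  (7)
  11011  (27)
  -----
  11100  (28)
The nim-sum is 28 ≠ 0, so this is an N-position: the player to move can win.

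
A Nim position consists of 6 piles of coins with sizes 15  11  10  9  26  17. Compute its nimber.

12

Nim-sum: 15 XOR 11 XOR 10 XOR 9 XOR 26 XOR 17 = 12.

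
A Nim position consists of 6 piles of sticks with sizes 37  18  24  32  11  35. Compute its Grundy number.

39

Compute the nim-sum pairwise:
37 ^ 18 = 55
55 ^ 24 = 47
47 ^ 32 = 15
15 ^ 11 = 4
4 ^ 35 = 39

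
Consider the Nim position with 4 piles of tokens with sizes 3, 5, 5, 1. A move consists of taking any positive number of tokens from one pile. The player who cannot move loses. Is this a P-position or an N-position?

Bitwise XOR of the heap sizes:
  011  (3)
  101  (5)
  101  (5)
  001  (1)
  ---
  010  (2)
The nim-sum is 2 ≠ 0, so this is an N-position: the player to move can win.

N-position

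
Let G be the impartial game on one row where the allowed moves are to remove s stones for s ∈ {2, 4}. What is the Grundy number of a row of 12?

0

Compute g(0), g(1), … for moves {2, 4}:
g(0) = mex{} = 0
g(1) = mex{} = 0
g(2) = mex{0} = 1
g(3) = mex{0} = 1
g(4) = mex{0,1} = 2
g(5) = mex{0,1} = 2
g(6) = mex{1,2} = 0
g(7) = mex{1,2} = 0
g(8) = mex{0,2} = 1
g(9) = mex{0,2} = 1
g(10) = mex{0,1} = 2
g(11) = mex{0,1} = 2
g(12) = mex{1,2} = 0
So g(12) = 0.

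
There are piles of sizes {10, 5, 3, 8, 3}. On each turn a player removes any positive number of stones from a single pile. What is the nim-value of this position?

Compute the nim-sum pairwise:
10 XOR 5 = 15
15 XOR 3 = 12
12 XOR 8 = 4
4 XOR 3 = 7

7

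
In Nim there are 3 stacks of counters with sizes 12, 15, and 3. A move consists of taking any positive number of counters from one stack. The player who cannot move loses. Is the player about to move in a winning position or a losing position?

Nim-sum: 12 ^ 15 ^ 3 = 0.
The nim-sum is 0, so this is a P-position: the player to move is in a losing position under optimal play.

Losing position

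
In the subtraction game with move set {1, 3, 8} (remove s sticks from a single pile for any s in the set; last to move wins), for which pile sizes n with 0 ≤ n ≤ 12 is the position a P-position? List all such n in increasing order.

0, 2, 4, 6, 11

Grundy values for subtraction set {1, 3, 8}:
g(0) = mex{} = 0
g(1) = mex{0} = 1
g(2) = mex{1} = 0
g(3) = mex{0} = 1
g(4) = mex{1} = 0
g(5) = mex{0} = 1
g(6) = mex{1} = 0
g(7) = mex{0} = 1
g(8) = mex{0,1} = 2
g(9) = mex{0,1,2} = 3
g(10) = mex{0,1,3} = 2
g(11) = mex{1,2} = 0
g(12) = mex{0,3} = 1
The P-positions (g = 0) in 0..12 are 0, 2, 4, 6, 11.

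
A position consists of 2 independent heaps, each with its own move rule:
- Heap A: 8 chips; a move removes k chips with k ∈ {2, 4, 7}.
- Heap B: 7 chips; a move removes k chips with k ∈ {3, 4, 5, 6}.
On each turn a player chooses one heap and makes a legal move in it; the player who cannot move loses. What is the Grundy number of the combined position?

3

Build the Grundy sequence for heap A with g(k) = mex{g(k−s) : s ∈ {2, 4, 7}, s ≤ k}:
k:     0  1  2  3  4  5  6  7  8
g(k):  0  0  1  1  2  2  0  3  1
So g(8) = 1.
Grundy values for heap B (subtraction set {3, 4, 5, 6}):
k:     0  1  2  3  4  5  6  7
g(k):  0  0  0  1  1  1  2  2
So g(7) = 2.
The value of a disjunctive sum is the nim-sum of the parts.
Combined value = 1 XOR 2 = 3.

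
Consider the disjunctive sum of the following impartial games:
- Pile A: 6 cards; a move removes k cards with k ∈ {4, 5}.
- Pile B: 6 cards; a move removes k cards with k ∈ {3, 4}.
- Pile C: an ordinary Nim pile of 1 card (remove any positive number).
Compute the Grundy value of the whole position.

Build the Grundy sequence for pile A with g(k) = mex{g(k−s) : s ∈ {4, 5}, s ≤ k}:
k:     0  1  2  3  4  5  6
g(k):  0  0  0  0  1  1  1
So g(6) = 1.
For pile B, compute g(0), g(1), … with moves {3, 4}:
k:     0  1  2  3  4  5  6
g(k):  0  0  0  1  1  1  2
So g(6) = 2.
Pile C is a plain Nim pile of size 1, so its Grundy value is 1.
The value of a disjunctive sum is the nim-sum of the parts.
Combined value = 1 XOR 2 XOR 1 = 2.

2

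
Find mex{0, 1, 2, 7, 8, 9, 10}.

3

The values 0, 1, 2 are all present; 3 is the first non-negative integer missing from the set.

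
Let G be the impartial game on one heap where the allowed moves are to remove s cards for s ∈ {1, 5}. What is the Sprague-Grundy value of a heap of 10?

0

Compute g(0), g(1), … for moves {1, 5}:
g(0) = mex{} = 0
g(1) = mex{0} = 1
g(2) = mex{1} = 0
g(3) = mex{0} = 1
g(4) = mex{1} = 0
g(5) = mex{0} = 1
g(6) = mex{1} = 0
g(7) = mex{0} = 1
g(8) = mex{1} = 0
g(9) = mex{0} = 1
g(10) = mex{1} = 0
So g(10) = 0.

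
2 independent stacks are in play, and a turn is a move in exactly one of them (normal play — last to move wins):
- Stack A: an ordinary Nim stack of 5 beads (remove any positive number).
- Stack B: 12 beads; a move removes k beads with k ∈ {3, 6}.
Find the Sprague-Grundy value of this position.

Stack A is a plain Nim stack of size 5, so its Grundy value is 5.
Grundy values for stack B (subtraction set {3, 6}):
k:     0  1  2  3  4  5  6  7  8  9 10 11 12
g(k):  0  0  0  1  1  1  2  2  2  0  0  0  1
So g(12) = 1.
The value of a disjunctive sum is the nim-sum of the parts.
Combined value = 5 XOR 1 = 4.

4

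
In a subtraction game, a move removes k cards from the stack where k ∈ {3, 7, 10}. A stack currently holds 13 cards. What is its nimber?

2

Compute g(0), g(1), … for moves {3, 7, 10}:
g(0) = mex{} = 0
g(1) = mex{} = 0
g(2) = mex{} = 0
g(3) = mex{0} = 1
g(4) = mex{0} = 1
g(5) = mex{0} = 1
g(6) = mex{1} = 0
g(7) = mex{0,1} = 2
g(8) = mex{0,1} = 2
g(9) = mex{0} = 1
g(10) = mex{0,1,2} = 3
g(11) = mex{0,1,2} = 3
g(12) = mex{0,1} = 2
g(13) = mex{0,1,3} = 2
So g(13) = 2.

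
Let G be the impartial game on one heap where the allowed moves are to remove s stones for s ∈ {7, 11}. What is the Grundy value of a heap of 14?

2

Grundy values for subtraction set {7, 11}:
k:     0  1  2  3  4  5  6  7  8  9 10 11 12 13 14
g(k):  0  0  0  0  0  0  0  1  1  1  1  1  1  1  2
So g(14) = 2.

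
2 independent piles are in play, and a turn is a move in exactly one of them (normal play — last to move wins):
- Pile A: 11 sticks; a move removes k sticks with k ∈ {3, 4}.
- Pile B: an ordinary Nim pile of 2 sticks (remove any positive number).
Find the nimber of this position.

Grundy values for pile A (subtraction set {3, 4}):
k:     0  1  2  3  4  5  6  7  8  9 10 11
g(k):  0  0  0  1  1  1  2  0  0  0  1  1
So g(11) = 1.
Pile B is a plain Nim pile of size 2, so its Grundy value is 2.
By the Sprague-Grundy theorem, the Grundy value of a sum of independent games is the XOR of the component values.
Combined value = 1 XOR 2 = 3.

3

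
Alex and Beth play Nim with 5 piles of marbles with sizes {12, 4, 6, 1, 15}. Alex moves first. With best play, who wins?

Beth wins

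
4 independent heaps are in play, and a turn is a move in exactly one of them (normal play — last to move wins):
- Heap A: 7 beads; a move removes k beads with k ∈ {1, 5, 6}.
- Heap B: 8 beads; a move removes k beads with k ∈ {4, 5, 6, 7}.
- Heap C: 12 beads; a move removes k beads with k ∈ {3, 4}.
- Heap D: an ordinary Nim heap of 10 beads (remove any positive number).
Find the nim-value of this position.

10

For heap A, compute g(0), g(1), … with moves {1, 5, 6}:
g(0) = mex{} = 0
g(1) = mex{0} = 1
g(2) = mex{1} = 0
g(3) = mex{0} = 1
g(4) = mex{1} = 0
g(5) = mex{0} = 1
g(6) = mex{0,1} = 2
g(7) = mex{0,1,2} = 3
So g(7) = 3.
Build the Grundy sequence for heap B with g(k) = mex{g(k−s) : s ∈ {4, 5, 6, 7}, s ≤ k}:
k:     0  1  2  3  4  5  6  7  8
g(k):  0  0  0  0  1  1  1  1  2
So g(8) = 2.
Build the Grundy sequence for heap C with g(k) = mex{g(k−s) : s ∈ {3, 4}, s ≤ k}:
k:     0  1  2  3  4  5  6  7  8  9 10 11 12
g(k):  0  0  0  1  1  1  2  0  0  0  1  1  1
So g(12) = 1.
Heap D is a plain Nim heap of size 10, so its Grundy value is 10.
By the Sprague-Grundy theorem, the Grundy value of a sum of independent games is the XOR of the component values.
Combined value = 3 XOR 2 XOR 1 XOR 10 = 10.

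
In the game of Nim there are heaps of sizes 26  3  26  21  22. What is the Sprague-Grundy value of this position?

0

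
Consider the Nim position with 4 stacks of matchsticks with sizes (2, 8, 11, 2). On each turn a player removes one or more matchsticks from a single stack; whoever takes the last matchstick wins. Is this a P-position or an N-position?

Compute the nim-sum pairwise:
2 ^ 8 = 10
10 ^ 11 = 1
1 ^ 2 = 3
The nim-sum is 3 ≠ 0, so this is an N-position: the player to move can win.

N-position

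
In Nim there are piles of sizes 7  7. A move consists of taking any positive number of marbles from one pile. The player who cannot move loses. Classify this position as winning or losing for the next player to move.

Losing position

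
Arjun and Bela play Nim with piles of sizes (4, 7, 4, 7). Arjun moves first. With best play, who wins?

Nim-sum: 4 ^ 7 ^ 4 ^ 7 = 0.
The nim-sum is 0, so this is a P-position: the player to move is in a losing position under optimal play; Arjun is about to move from it and so loses — Bela wins.

Bela wins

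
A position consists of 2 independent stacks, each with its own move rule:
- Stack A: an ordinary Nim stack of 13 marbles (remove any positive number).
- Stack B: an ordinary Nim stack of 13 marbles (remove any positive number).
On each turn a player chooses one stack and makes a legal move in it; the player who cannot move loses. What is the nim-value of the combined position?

Stack A is a plain Nim stack of size 13, so its Grundy value is 13.
Stack B is a plain Nim stack of size 13, so its Grundy value is 13.
The value of a disjunctive sum is the nim-sum of the parts.
Combined value = 13 ⊕ 13 = 0.

0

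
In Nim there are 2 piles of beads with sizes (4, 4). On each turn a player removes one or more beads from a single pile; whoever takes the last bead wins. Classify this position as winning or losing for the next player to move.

Losing position

Nim-sum: 4 XOR 4 = 0.
The nim-sum is 0, so this is a P-position: the player to move is in a losing position under optimal play.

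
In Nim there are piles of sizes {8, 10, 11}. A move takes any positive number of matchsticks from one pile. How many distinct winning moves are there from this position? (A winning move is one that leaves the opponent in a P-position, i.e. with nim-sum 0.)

Compute the nim-sum pairwise:
8 ⊕ 10 = 2
2 ⊕ 11 = 9
The overall nim-sum is X = 9. A pile of size p has a winning move iff p XOR X < p (reduce it to p XOR X).
  8: 8 XOR 9 = 1 < 8 — winning move (to 1).
  10: 10 XOR 9 = 3 < 10 — winning move (to 3).
  11: 11 XOR 9 = 2 < 11 — winning move (to 2).
That gives 3 winning moves.

3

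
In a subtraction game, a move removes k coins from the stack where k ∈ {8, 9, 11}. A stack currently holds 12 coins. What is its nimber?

Compute g(0), g(1), … for moves {8, 9, 11}:
k:     0  1  2  3  4  5  6  7  8  9 10 11 12
g(k):  0  0  0  0  0  0  0  0  1  1  1  1  1
So g(12) = 1.

1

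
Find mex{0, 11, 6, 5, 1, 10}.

2

The values 0, 1 are all present; 2 is the first non-negative integer missing from the set.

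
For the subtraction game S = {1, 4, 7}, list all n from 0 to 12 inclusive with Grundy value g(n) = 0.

0, 2, 5, 8, 10

Grundy values for subtraction set {1, 4, 7}:
k:     0  1  2  3  4  5  6  7  8  9 10 11 12
g(k):  0  1  0  1  2  0  1  2  0  1  0  1  2
The P-positions (g = 0) in 0..12 are 0, 2, 5, 8, 10.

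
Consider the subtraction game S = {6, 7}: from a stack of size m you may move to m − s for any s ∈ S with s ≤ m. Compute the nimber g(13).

0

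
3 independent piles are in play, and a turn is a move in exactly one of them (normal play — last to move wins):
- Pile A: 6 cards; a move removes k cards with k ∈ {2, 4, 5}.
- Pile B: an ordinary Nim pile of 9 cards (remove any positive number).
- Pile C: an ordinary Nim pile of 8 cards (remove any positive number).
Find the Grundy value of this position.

2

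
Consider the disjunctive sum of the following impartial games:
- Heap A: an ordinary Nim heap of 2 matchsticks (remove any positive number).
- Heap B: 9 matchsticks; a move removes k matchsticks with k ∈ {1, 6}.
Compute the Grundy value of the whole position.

2

Heap A is a plain Nim heap of size 2, so its Grundy value is 2.
Build the Grundy sequence for heap B with g(k) = mex{g(k−s) : s ∈ {1, 6}, s ≤ k}:
g(0) = mex{} = 0
g(1) = mex{0} = 1
g(2) = mex{1} = 0
g(3) = mex{0} = 1
g(4) = mex{1} = 0
g(5) = mex{0} = 1
g(6) = mex{0,1} = 2
g(7) = mex{1,2} = 0
g(8) = mex{0} = 1
g(9) = mex{1} = 0
So g(9) = 0.
The value of a disjunctive sum is the nim-sum of the parts.
Combined value = 2 ⊕ 0 = 2.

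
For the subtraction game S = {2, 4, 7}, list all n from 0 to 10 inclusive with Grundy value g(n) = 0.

0, 1, 6, 9

Build the Grundy sequence with g(k) = mex{g(k−s) : s ∈ {2, 4, 7}, s ≤ k}:
g(0) = mex{} = 0
g(1) = mex{} = 0
g(2) = mex{0} = 1
g(3) = mex{0} = 1
g(4) = mex{0,1} = 2
g(5) = mex{0,1} = 2
g(6) = mex{1,2} = 0
g(7) = mex{0,1,2} = 3
g(8) = mex{0,2} = 1
g(9) = mex{1,2,3} = 0
g(10) = mex{0,1} = 2
The P-positions (g = 0) in 0..10 are 0, 1, 6, 9.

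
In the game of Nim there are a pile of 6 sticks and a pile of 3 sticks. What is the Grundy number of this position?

5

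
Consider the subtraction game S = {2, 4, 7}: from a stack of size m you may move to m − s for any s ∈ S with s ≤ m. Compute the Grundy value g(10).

2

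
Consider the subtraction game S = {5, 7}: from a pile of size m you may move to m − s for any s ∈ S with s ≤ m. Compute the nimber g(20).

1

Build the Grundy sequence with g(k) = mex{g(k−s) : s ∈ {5, 7}, s ≤ k}:
k:     0  1  2  3  4  5  6  7  8  9 10 11 12 13 14 15 16 17 18 19 20
g(k):  0  0  0  0  0  1  1  1  1  1  2  2  0  0  0  0  0  1  1  1  1
So g(20) = 1.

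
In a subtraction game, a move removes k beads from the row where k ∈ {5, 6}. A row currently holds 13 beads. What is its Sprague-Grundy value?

0

Build the Grundy sequence with g(k) = mex{g(k−s) : s ∈ {5, 6}, s ≤ k}:
g(0) = mex{} = 0
g(1) = mex{} = 0
g(2) = mex{} = 0
g(3) = mex{} = 0
g(4) = mex{} = 0
g(5) = mex{0} = 1
g(6) = mex{0} = 1
g(7) = mex{0} = 1
g(8) = mex{0} = 1
g(9) = mex{0} = 1
g(10) = mex{0,1} = 2
g(11) = mex{1} = 0
g(12) = mex{1} = 0
g(13) = mex{1} = 0
So g(13) = 0.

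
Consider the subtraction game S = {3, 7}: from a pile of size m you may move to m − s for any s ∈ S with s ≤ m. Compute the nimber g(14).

1

Grundy values for subtraction set {3, 7}:
g(0) = mex{} = 0
g(1) = mex{} = 0
g(2) = mex{} = 0
g(3) = mex{0} = 1
g(4) = mex{0} = 1
g(5) = mex{0} = 1
g(6) = mex{1} = 0
g(7) = mex{0,1} = 2
g(8) = mex{0,1} = 2
g(9) = mex{0} = 1
g(10) = mex{1,2} = 0
g(11) = mex{1,2} = 0
g(12) = mex{1} = 0
g(13) = mex{0} = 1
g(14) = mex{0,2} = 1
So g(14) = 1.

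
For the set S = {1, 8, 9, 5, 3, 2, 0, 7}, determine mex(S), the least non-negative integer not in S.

4

The values 0, 1, 2, 3 are all present; 4 is the first non-negative integer missing from the set.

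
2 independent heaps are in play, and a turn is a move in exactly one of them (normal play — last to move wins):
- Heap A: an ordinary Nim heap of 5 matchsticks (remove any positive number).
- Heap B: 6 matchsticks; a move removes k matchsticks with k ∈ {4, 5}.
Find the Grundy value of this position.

4

Heap A is a plain Nim heap of size 5, so its Grundy value is 5.
Grundy values for heap B (subtraction set {4, 5}):
k:     0  1  2  3  4  5  6
g(k):  0  0  0  0  1  1  1
So g(6) = 1.
By the Sprague-Grundy theorem, the Grundy value of a sum of independent games is the XOR of the component values.
Combined value = 5 ⊕ 1 = 4.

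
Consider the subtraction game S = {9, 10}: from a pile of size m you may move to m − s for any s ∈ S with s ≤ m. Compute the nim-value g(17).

Grundy values for subtraction set {9, 10}:
k:     0  1  2  3  4  5  6  7  8  9 10 11 12 13 14 15 16 17
g(k):  0  0  0  0  0  0  0  0  0  1  1  1  1  1  1  1  1  1
So g(17) = 1.

1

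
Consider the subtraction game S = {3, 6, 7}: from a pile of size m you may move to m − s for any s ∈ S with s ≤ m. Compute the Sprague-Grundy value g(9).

Grundy values for subtraction set {3, 6, 7}:
k:     0  1  2  3  4  5  6  7  8  9
g(k):  0  0  0  1  1  1  2  2  2  3
So g(9) = 3.

3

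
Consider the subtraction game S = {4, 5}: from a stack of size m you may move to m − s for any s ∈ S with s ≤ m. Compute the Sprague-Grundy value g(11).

0

Grundy values for subtraction set {4, 5}:
g(0) = mex{} = 0
g(1) = mex{} = 0
g(2) = mex{} = 0
g(3) = mex{} = 0
g(4) = mex{0} = 1
g(5) = mex{0} = 1
g(6) = mex{0} = 1
g(7) = mex{0} = 1
g(8) = mex{0,1} = 2
g(9) = mex{1} = 0
g(10) = mex{1} = 0
g(11) = mex{1} = 0
So g(11) = 0.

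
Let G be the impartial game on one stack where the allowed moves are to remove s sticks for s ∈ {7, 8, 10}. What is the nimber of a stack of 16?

Build the Grundy sequence with g(k) = mex{g(k−s) : s ∈ {7, 8, 10}, s ≤ k}:
k:     0  1  2  3  4  5  6  7  8  9 10 11 12 13 14 15 16
g(k):  0  0  0  0  0  0  0  1  1  1  1  1  1  1  2  2  2
So g(16) = 2.

2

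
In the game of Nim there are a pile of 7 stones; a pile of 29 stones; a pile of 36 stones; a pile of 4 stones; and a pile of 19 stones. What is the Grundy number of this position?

41

Bitwise XOR of the heap sizes:
  000111  (7)
  011101  (29)
  100100  (36)
  000100  (4)
  010011  (19)
  ------
  101001  (41)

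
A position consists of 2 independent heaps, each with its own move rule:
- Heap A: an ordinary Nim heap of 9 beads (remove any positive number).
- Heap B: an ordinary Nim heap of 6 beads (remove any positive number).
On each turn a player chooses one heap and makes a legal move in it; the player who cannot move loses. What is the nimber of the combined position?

15

Heap A is a plain Nim heap of size 9, so its Grundy value is 9.
Heap B is a plain Nim heap of size 6, so its Grundy value is 6.
By the Sprague-Grundy theorem, the Grundy value of a sum of independent games is the XOR of the component values.
Combined value = 9 XOR 6 = 15.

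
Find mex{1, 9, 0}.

2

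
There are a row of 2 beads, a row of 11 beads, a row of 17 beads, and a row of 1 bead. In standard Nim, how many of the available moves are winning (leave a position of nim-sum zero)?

1

Compute the nim-sum pairwise:
2 XOR 11 = 9
9 XOR 17 = 24
24 XOR 1 = 25
The overall nim-sum is X = 25. A row of size p has a winning move iff p XOR X < p (reduce it to p XOR X).
  2: 2 XOR 25 = 27 ≥ 2 — no move.
  11: 11 XOR 25 = 18 ≥ 11 — no move.
  17: 17 XOR 25 = 8 < 17 — winning move (to 8).
  1: 1 XOR 25 = 24 ≥ 1 — no move.
That gives 1 winning move.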